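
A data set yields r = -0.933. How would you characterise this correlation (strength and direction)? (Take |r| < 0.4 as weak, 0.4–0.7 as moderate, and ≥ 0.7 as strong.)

r = -0.933 < 0 so the relationship is negative.
|r| = 0.933, which falls in the strong range.

strong negative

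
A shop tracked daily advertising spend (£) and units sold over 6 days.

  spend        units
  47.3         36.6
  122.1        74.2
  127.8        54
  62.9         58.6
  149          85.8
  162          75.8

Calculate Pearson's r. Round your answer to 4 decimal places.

0.8128

n = 6, Σx = 671.1, Σy = 385, Σx² = 85879.95, Σy² = 26302.44, Σxy = 46441.94
nΣxy − ΣxΣy = 278651.64 − 258373.5 = 20278.14
nΣx² − (Σx)² = 515279.7 − 450375.21 = 64904.49; nΣy² − (Σy)² = 157814.64 − 148225 = 9589.64
r = 20278.14 / √(64904.49 × 9589.64) = 20278.14 / 24948.1601 ≈ 0.8128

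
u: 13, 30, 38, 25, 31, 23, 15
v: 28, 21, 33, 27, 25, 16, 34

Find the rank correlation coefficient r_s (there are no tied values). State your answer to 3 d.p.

-0.143

Rank u: 1, 5, 7, 4, 6, 3, 2
Rank v: 5, 2, 6, 4, 3, 1, 7
d = rank(u) − rank(v): -4, 3, 1, 0, 3, 2, -5; Σd² = 64
ρ = 1 − 6Σd² / [n(n²−1)] = 1 − 6×64 / (7×48) = 1 − 384/336 ≈ -0.143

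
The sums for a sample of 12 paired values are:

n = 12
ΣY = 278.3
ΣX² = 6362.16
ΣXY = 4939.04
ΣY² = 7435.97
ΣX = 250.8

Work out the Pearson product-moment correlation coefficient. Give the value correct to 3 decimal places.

r = (nΣXY − ΣXΣY) / √[(nΣX² − (ΣX)²)(nΣY² − (ΣY)²)]
Numerator: 12×4939.04 − 250.8×278.3 = -10529.16
Denominator: √[(76345.92 − 62900.64)(89231.64 − 77450.89)] = √[13445.28 × 11780.75] = 12585.5267
r = -10529.16 / 12585.5267 ≈ -0.837

-0.837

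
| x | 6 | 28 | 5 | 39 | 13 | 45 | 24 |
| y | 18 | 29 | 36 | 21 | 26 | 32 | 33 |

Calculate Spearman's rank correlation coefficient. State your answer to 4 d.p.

-0.1071

Rank x: 2, 5, 1, 6, 3, 7, 4
Rank y: 1, 4, 7, 2, 3, 5, 6
d = rank(x) − rank(y): 1, 1, -6, 4, 0, 2, -2; Σd² = 62
ρ = 1 − 6Σd² / [n(n²−1)] = 1 − 6×62 / (7×48) = 1 − 372/336 ≈ -0.1071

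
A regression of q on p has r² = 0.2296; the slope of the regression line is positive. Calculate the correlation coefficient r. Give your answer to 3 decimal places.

|r| = √0.2296 = 0.479
The association is positive, so r = 0.479.

0.479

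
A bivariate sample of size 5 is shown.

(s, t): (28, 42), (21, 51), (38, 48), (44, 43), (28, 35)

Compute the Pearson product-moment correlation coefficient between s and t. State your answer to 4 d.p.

n = 5, Σs = 159, Σt = 219, Σs² = 5389, Σt² = 9743, Σst = 6943
nΣst − ΣsΣt = 34715 − 34821 = -106
nΣs² − (Σs)² = 26945 − 25281 = 1664; nΣt² − (Σt)² = 48715 − 47961 = 754
r = -106 / √(1664 × 754) = -106 / 1120.1143 ≈ -0.0946

-0.0946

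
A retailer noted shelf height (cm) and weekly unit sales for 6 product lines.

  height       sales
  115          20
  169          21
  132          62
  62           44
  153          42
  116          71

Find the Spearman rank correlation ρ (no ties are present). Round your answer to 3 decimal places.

Rank height: 2, 6, 4, 1, 5, 3
Rank sales: 1, 2, 5, 4, 3, 6
d = rank(height) − rank(sales): 1, 4, -1, -3, 2, -3; Σd² = 40
ρ = 1 − 6Σd² / [n(n²−1)] = 1 − 6×40 / (6×35) = 1 − 240/210 ≈ -0.143

-0.143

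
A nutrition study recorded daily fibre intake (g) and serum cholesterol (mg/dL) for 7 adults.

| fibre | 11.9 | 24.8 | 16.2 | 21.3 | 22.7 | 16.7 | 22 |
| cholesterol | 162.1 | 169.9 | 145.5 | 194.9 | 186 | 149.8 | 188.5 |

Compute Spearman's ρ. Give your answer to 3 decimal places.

0.536

Rank fibre: 1, 7, 2, 4, 6, 3, 5
Rank cholesterol: 3, 4, 1, 7, 5, 2, 6
d = rank(fibre) − rank(cholesterol): -2, 3, 1, -3, 1, 1, -1; Σd² = 26
ρ = 1 − 6Σd² / [n(n²−1)] = 1 − 6×26 / (7×48) = 1 − 156/336 ≈ 0.536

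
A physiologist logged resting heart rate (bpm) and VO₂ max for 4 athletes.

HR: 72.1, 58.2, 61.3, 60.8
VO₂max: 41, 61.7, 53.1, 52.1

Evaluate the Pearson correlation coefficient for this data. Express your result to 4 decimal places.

n = 4, Σx = 252.4, Σy = 207.9, Σx² = 16039.98, Σy² = 11021.91, Σxy = 12969.75
nΣxy − ΣxΣy = 51879 − 52473.96 = -594.96
nΣx² − (Σx)² = 64159.92 − 63705.76 = 454.16; nΣy² − (Σy)² = 44087.64 − 43222.41 = 865.23
r = -594.96 / √(454.16 × 865.23) = -594.96 / 626.8595 ≈ -0.9491

-0.9491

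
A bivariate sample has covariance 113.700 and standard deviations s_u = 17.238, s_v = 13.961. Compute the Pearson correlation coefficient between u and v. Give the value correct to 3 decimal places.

r = Cov(u,v) / (s_u · s_v) = 113.700 / (17.238 × 13.961)
  = 113.700 / 240.6597 ≈ 0.472

0.472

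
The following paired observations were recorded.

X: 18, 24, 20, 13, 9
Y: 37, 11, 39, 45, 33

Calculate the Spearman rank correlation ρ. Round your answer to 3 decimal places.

-0.300

Rank X: 3, 5, 4, 2, 1
Rank Y: 3, 1, 4, 5, 2
d = rank(X) − rank(Y): 0, 4, 0, -3, -1; Σd² = 26
ρ = 1 − 6Σd² / [n(n²−1)] = 1 − 6×26 / (5×24) = 1 − 156/120 ≈ -0.300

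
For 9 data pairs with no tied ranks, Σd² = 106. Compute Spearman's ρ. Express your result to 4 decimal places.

ρ = 1 − 6Σd² / [n(n²−1)] = 1 − 6×106 / (9×80)
  = 1 − 636/720 = 1 − 0.88333 ≈ 0.1167

0.1167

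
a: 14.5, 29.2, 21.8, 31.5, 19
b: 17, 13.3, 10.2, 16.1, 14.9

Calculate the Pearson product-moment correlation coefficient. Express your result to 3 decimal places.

n = 5, Σa = 116, Σb = 71.5, Σa² = 2891.38, Σb² = 1051.15, Σab = 1647.47
nΣab − ΣaΣb = 8237.35 − 8294 = -56.65
nΣa² − (Σa)² = 14456.9 − 13456 = 1000.9; nΣb² − (Σb)² = 5255.75 − 5112.25 = 143.5
r = -56.65 / √(1000.9 × 143.5) = -56.65 / 378.9844 ≈ -0.149

-0.149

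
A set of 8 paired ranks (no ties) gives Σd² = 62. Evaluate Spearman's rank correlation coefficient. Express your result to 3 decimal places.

0.262

ρ = 1 − 6Σd² / [n(n²−1)] = 1 − 6×62 / (8×63)
  = 1 − 372/504 = 1 − 0.7381 ≈ 0.262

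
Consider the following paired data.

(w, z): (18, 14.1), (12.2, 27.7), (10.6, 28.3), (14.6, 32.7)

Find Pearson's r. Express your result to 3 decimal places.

-0.703

n = 4, Σw = 55.4, Σz = 102.8, Σw² = 798.36, Σz² = 2836.28, Σwz = 1369.14
nΣwz − ΣwΣz = 5476.56 − 5695.12 = -218.56
nΣw² − (Σw)² = 3193.44 − 3069.16 = 124.28; nΣz² − (Σz)² = 11345.12 − 10567.84 = 777.28
r = -218.56 / √(124.28 × 777.28) = -218.56 / 310.8060 ≈ -0.703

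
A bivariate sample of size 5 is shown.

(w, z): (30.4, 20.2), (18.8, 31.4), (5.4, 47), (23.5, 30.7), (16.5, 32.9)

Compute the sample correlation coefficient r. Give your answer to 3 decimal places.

n = 5, Σw = 94.6, Σz = 162.2, Σw² = 2131.26, Σz² = 5627.9, Σwz = 2722.5
nΣwz − ΣwΣz = 13612.5 − 15344.12 = -1731.62
nΣw² − (Σw)² = 10656.3 − 8949.16 = 1707.14; nΣz² − (Σz)² = 28139.5 − 26308.84 = 1830.66
r = -1731.62 / √(1707.14 × 1830.66) = -1731.62 / 1767.8215 ≈ -0.980

-0.980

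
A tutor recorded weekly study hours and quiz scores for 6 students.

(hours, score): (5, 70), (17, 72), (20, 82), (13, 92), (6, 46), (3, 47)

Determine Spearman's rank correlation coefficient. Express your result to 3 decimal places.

0.657

Rank hours: 2, 5, 6, 4, 3, 1
Rank score: 3, 4, 5, 6, 1, 2
d = rank(hours) − rank(score): -1, 1, 1, -2, 2, -1; Σd² = 12
ρ = 1 − 6Σd² / [n(n²−1)] = 1 − 6×12 / (6×35) = 1 − 72/210 ≈ 0.657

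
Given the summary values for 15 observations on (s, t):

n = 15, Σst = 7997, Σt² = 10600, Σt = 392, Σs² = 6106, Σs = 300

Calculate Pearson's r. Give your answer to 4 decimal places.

r = (nΣst − ΣsΣt) / √[(nΣs² − (Σs)²)(nΣt² − (Σt)²)]
Numerator: 15×7997 − 300×392 = 2355
Denominator: √[(91590 − 90000)(159000 − 153664)] = √[1590 × 5336] = 2912.7719
r = 2355 / 2912.7719 ≈ 0.8085

0.8085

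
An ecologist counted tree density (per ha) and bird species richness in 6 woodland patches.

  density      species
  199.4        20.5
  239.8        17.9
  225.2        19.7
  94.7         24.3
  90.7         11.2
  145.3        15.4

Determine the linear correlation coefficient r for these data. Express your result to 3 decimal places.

0.200

n = 6, Σx = 995.1, Σy = 109, Σx² = 186286.11, Σy² = 2081.84, Σxy = 18371.23
nΣxy − ΣxΣy = 110227.38 − 108465.9 = 1761.48
nΣx² − (Σx)² = 1117716.66 − 990224.01 = 127492.65; nΣy² − (Σy)² = 12491.04 − 11881 = 610.04
r = 1761.48 / √(127492.65 × 610.04) = 1761.48 / 8819.0485 ≈ 0.200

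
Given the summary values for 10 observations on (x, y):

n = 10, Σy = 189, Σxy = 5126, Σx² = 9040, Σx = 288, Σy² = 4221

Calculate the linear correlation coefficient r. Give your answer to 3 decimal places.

r = (nΣxy − ΣxΣy) / √[(nΣx² − (Σx)²)(nΣy² − (Σy)²)]
Numerator: 10×5126 − 288×189 = -3172
Denominator: √[(90400 − 82944)(42210 − 35721)] = √[7456 × 6489] = 6955.7159
r = -3172 / 6955.7159 ≈ -0.456

-0.456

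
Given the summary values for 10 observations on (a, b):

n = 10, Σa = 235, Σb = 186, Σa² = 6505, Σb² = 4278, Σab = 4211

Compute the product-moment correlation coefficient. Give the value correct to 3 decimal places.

r = (nΣab − ΣaΣb) / √[(nΣa² − (Σa)²)(nΣb² − (Σb)²)]
Numerator: 10×4211 − 235×186 = -1600
Denominator: √[(65050 − 55225)(42780 − 34596)] = √[9825 × 8184] = 8967.0396
r = -1600 / 8967.0396 ≈ -0.178

-0.178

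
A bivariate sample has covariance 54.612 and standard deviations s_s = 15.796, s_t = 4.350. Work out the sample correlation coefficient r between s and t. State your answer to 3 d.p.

0.795

r = Cov(s,t) / (s_s · s_t) = 54.612 / (15.796 × 4.350)
  = 54.612 / 68.7126 ≈ 0.795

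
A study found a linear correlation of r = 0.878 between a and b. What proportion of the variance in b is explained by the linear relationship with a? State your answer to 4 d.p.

r² = (0.878)² = 0.7709

0.7709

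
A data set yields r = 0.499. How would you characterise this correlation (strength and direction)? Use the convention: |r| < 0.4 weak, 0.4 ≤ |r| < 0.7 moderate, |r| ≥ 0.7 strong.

moderate positive

r = 0.499 > 0 so the relationship is positive.
|r| = 0.499, which falls in the moderate range.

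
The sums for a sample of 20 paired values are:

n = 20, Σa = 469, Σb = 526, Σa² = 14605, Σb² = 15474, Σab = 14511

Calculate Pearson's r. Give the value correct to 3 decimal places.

r = (nΣab − ΣaΣb) / √[(nΣa² − (Σa)²)(nΣb² − (Σb)²)]
Numerator: 20×14511 − 469×526 = 43526
Denominator: √[(292100 − 219961)(309480 − 276676)] = √[72139 × 32804] = 48646.1484
r = 43526 / 48646.1484 ≈ 0.895

0.895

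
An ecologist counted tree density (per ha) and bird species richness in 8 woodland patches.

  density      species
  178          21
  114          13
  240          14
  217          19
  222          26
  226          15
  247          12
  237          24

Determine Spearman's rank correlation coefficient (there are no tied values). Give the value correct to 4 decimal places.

Rank density: 2, 1, 7, 3, 4, 5, 8, 6
Rank species: 6, 2, 3, 5, 8, 4, 1, 7
d = rank(density) − rank(species): -4, -1, 4, -2, -4, 1, 7, -1; Σd² = 104
ρ = 1 − 6Σd² / [n(n²−1)] = 1 − 6×104 / (8×63) = 1 − 624/504 ≈ -0.2381

-0.2381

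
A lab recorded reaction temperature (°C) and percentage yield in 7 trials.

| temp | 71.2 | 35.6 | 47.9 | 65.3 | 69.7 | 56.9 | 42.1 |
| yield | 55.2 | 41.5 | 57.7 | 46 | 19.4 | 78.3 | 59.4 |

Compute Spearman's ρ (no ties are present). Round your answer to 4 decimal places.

-0.2143

Rank temp: 7, 1, 3, 5, 6, 4, 2
Rank yield: 4, 2, 5, 3, 1, 7, 6
d = rank(temp) − rank(yield): 3, -1, -2, 2, 5, -3, -4; Σd² = 68
ρ = 1 − 6Σd² / [n(n²−1)] = 1 − 6×68 / (7×48) = 1 − 408/336 ≈ -0.2143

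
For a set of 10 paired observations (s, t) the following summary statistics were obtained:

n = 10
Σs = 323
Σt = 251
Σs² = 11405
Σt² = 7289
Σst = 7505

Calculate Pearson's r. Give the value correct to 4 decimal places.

-0.6143

r = (nΣst − ΣsΣt) / √[(nΣs² − (Σs)²)(nΣt² − (Σt)²)]
Numerator: 10×7505 − 323×251 = -6023
Denominator: √[(114050 − 104329)(72890 − 63001)] = √[9721 × 9889] = 9804.6402
r = -6023 / 9804.6402 ≈ -0.6143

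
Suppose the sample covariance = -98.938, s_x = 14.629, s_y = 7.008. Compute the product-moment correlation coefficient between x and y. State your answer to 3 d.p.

r = Cov(x,y) / (s_x · s_y) = -98.938 / (14.629 × 7.008)
  = -98.938 / 102.5200 ≈ -0.965

-0.965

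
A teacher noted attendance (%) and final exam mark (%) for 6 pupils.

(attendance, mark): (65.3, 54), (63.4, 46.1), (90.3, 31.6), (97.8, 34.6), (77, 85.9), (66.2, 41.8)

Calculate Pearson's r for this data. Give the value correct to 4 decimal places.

-0.3299

n = 6, Σx = 460, Σy = 294, Σx² = 36314.02, Σy² = 16362.98, Σxy = 22067.76
nΣxy − ΣxΣy = 132406.56 − 135240 = -2833.44
nΣx² − (Σx)² = 217884.12 − 211600 = 6284.12; nΣy² − (Σy)² = 98177.88 − 86436 = 11741.88
r = -2833.44 / √(6284.12 × 11741.88) = -2833.44 / 8589.9583 ≈ -0.3299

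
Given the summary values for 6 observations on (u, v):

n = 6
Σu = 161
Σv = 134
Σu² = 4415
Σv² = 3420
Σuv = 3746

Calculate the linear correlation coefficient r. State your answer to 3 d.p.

0.747

r = (nΣuv − ΣuΣv) / √[(nΣu² − (Σu)²)(nΣv² − (Σv)²)]
Numerator: 6×3746 − 161×134 = 902
Denominator: √[(26490 − 25921)(20520 − 17956)] = √[569 × 2564] = 1207.8560
r = 902 / 1207.8560 ≈ 0.747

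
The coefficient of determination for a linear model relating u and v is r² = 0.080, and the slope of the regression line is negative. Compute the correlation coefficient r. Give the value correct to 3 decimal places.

|r| = √0.080 = 0.283
The association is negative, so r = −0.283.

-0.283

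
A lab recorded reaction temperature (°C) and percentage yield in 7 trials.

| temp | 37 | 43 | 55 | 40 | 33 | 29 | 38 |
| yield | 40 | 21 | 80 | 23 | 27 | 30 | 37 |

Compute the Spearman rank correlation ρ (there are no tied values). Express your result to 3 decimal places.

Rank temp: 3, 6, 7, 5, 2, 1, 4
Rank yield: 6, 1, 7, 2, 3, 4, 5
d = rank(temp) − rank(yield): -3, 5, 0, 3, -1, -3, -1; Σd² = 54
ρ = 1 − 6Σd² / [n(n²−1)] = 1 − 6×54 / (7×48) = 1 − 324/336 ≈ 0.036

0.036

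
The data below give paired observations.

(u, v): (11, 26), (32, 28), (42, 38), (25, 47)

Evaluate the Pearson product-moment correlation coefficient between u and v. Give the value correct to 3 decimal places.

n = 4, Σu = 110, Σv = 139, Σu² = 3534, Σv² = 5113, Σuv = 3953
nΣuv − ΣuΣv = 15812 − 15290 = 522
nΣu² − (Σu)² = 14136 − 12100 = 2036; nΣv² − (Σv)² = 20452 − 19321 = 1131
r = 522 / √(2036 × 1131) = 522 / 1517.4703 ≈ 0.344

0.344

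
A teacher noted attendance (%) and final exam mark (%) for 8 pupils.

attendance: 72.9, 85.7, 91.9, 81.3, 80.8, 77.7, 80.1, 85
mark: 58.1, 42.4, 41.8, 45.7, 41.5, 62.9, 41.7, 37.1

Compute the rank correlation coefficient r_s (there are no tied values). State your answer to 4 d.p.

Rank attendance: 1, 7, 8, 5, 4, 2, 3, 6
Rank mark: 7, 5, 4, 6, 2, 8, 3, 1
d = rank(attendance) − rank(mark): -6, 2, 4, -1, 2, -6, 0, 5; Σd² = 122
ρ = 1 − 6Σd² / [n(n²−1)] = 1 − 6×122 / (8×63) = 1 − 732/504 ≈ -0.4524

-0.4524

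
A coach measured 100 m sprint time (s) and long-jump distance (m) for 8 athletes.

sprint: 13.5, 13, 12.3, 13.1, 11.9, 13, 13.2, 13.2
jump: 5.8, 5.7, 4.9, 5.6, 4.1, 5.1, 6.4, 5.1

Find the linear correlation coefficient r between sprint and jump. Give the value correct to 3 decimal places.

0.812

n = 8, Σx = 103.2, Σy = 42.7, Σx² = 1333.24, Σy² = 231.29, Σxy = 552.92
nΣxy − ΣxΣy = 4423.36 − 4406.64 = 16.72
nΣx² − (Σx)² = 10665.92 − 10650.24 = 15.68; nΣy² − (Σy)² = 1850.32 − 1823.29 = 27.03
r = 16.72 / √(15.68 × 27.03) = 16.72 / 20.5871 ≈ 0.812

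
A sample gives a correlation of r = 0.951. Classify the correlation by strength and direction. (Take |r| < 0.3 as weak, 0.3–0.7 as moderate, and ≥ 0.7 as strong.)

strong positive

r = 0.951 > 0 so the relationship is positive.
|r| = 0.951, which falls in the strong range.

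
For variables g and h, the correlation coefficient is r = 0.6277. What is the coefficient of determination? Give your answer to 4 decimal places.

r² = (0.6277)² = 0.3940

0.3940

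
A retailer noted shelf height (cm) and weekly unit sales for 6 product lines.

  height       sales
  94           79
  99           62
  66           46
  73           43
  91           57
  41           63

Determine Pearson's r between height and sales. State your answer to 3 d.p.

0.309

n = 6, Σx = 464, Σy = 350, Σx² = 38284, Σy² = 21268, Σxy = 27509
nΣxy − ΣxΣy = 165054 − 162400 = 2654
nΣx² − (Σx)² = 229704 − 215296 = 14408; nΣy² − (Σy)² = 127608 − 122500 = 5108
r = 2654 / √(14408 × 5108) = 2654 / 8578.8148 ≈ 0.309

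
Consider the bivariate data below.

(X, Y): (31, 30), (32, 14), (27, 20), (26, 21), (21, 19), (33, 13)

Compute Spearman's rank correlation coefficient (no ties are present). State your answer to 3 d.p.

Rank X: 4, 5, 3, 2, 1, 6
Rank Y: 6, 2, 4, 5, 3, 1
d = rank(X) − rank(Y): -2, 3, -1, -3, -2, 5; Σd² = 52
ρ = 1 − 6Σd² / [n(n²−1)] = 1 − 6×52 / (6×35) = 1 − 312/210 ≈ -0.486

-0.486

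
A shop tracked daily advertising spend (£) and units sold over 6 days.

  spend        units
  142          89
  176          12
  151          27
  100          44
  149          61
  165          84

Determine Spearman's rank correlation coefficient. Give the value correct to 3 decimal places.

-0.429

Rank spend: 2, 6, 4, 1, 3, 5
Rank units: 6, 1, 2, 3, 4, 5
d = rank(spend) − rank(units): -4, 5, 2, -2, -1, 0; Σd² = 50
ρ = 1 − 6Σd² / [n(n²−1)] = 1 − 6×50 / (6×35) = 1 − 300/210 ≈ -0.429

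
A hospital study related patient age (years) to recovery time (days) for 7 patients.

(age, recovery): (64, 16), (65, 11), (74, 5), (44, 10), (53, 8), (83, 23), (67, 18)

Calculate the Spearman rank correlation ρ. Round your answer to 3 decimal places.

0.393

Rank age: 3, 4, 6, 1, 2, 7, 5
Rank recovery: 5, 4, 1, 3, 2, 7, 6
d = rank(age) − rank(recovery): -2, 0, 5, -2, 0, 0, -1; Σd² = 34
ρ = 1 − 6Σd² / [n(n²−1)] = 1 − 6×34 / (7×48) = 1 − 204/336 ≈ 0.393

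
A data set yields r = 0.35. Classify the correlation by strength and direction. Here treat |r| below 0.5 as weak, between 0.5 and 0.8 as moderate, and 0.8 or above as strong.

r = 0.35 > 0 so the relationship is positive.
|r| = 0.35, which falls in the weak range.

weak positive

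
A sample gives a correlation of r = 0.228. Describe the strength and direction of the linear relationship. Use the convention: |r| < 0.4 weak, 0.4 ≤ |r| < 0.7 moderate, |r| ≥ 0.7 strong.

weak positive

r = 0.228 > 0 so the relationship is positive.
|r| = 0.228, which falls in the weak range.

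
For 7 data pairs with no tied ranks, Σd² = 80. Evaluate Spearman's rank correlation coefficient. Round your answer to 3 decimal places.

ρ = 1 − 6Σd² / [n(n²−1)] = 1 − 6×80 / (7×48)
  = 1 − 480/336 = 1 − 1.4286 ≈ -0.429

-0.429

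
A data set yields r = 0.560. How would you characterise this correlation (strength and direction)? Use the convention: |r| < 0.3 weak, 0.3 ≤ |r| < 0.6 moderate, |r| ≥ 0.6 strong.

moderate positive

r = 0.560 > 0 so the relationship is positive.
|r| = 0.560, which falls in the moderate range.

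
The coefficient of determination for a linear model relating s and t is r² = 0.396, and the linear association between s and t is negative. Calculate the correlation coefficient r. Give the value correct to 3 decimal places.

-0.629

|r| = √0.396 = 0.629
The association is negative, so r = −0.629.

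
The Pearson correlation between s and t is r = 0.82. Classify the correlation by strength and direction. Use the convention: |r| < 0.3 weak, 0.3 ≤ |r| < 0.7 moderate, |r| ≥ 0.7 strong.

r = 0.82 > 0 so the relationship is positive.
|r| = 0.82, which falls in the strong range.

strong positive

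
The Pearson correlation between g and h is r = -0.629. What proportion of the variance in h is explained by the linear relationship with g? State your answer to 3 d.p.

0.396

r² = (-0.629)² = 0.396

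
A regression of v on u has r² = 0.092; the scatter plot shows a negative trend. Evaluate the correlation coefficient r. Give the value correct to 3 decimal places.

-0.303

|r| = √0.092 = 0.303
The association is negative, so r = −0.303.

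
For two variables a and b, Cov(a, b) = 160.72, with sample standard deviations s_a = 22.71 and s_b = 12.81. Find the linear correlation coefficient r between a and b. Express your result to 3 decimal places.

0.552

r = Cov(a,b) / (s_a · s_b) = 160.72 / (22.71 × 12.81)
  = 160.72 / 290.9151 ≈ 0.552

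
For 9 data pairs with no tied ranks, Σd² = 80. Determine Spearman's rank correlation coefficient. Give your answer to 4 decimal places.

ρ = 1 − 6Σd² / [n(n²−1)] = 1 − 6×80 / (9×80)
  = 1 − 480/720 = 1 − 0.66667 ≈ 0.3333

0.3333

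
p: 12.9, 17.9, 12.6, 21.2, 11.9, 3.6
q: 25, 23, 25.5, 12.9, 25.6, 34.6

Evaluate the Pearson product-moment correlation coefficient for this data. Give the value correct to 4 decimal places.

n = 6, Σp = 80.1, Σq = 146.6, Σp² = 1249.59, Σq² = 3823.18, Σpq = 1758.18
nΣpq − ΣpΣq = 10549.08 − 11742.66 = -1193.58
nΣp² − (Σp)² = 7497.54 − 6416.01 = 1081.53; nΣq² − (Σq)² = 22939.08 − 21491.56 = 1447.52
r = -1193.58 / √(1081.53 × 1447.52) = -1193.58 / 1251.2139 ≈ -0.9539

-0.9539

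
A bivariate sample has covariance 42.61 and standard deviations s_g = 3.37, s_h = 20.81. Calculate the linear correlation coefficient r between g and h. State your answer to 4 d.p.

0.6076

r = Cov(g,h) / (s_g · s_h) = 42.61 / (3.37 × 20.81)
  = 42.61 / 70.1297 ≈ 0.6076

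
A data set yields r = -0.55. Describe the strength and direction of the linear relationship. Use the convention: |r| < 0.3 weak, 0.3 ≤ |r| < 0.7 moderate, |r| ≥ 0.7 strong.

r = -0.55 < 0 so the relationship is negative.
|r| = 0.55, which falls in the moderate range.

moderate negative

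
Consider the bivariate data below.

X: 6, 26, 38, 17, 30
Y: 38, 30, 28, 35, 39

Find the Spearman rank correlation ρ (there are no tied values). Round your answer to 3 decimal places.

-0.400

Rank X: 1, 3, 5, 2, 4
Rank Y: 4, 2, 1, 3, 5
d = rank(X) − rank(Y): -3, 1, 4, -1, -1; Σd² = 28
ρ = 1 − 6Σd² / [n(n²−1)] = 1 − 6×28 / (5×24) = 1 − 168/120 ≈ -0.400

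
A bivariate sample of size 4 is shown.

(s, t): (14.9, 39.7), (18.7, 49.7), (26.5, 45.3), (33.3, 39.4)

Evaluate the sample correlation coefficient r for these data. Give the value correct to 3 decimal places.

n = 4, Σs = 93.4, Σt = 174.1, Σs² = 2382.84, Σt² = 7650.63, Σst = 4033.39
nΣst − ΣsΣt = 16133.56 − 16260.94 = -127.38
nΣs² − (Σs)² = 9531.36 − 8723.56 = 807.8; nΣt² − (Σt)² = 30602.52 − 30310.81 = 291.71
r = -127.38 / √(807.8 × 291.71) = -127.38 / 485.4311 ≈ -0.262

-0.262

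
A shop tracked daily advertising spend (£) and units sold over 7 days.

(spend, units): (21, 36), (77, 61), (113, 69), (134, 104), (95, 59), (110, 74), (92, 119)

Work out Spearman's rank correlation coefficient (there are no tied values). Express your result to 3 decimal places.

Rank spend: 1, 2, 6, 7, 4, 5, 3
Rank units: 1, 3, 4, 6, 2, 5, 7
d = rank(spend) − rank(units): 0, -1, 2, 1, 2, 0, -4; Σd² = 26
ρ = 1 − 6Σd² / [n(n²−1)] = 1 − 6×26 / (7×48) = 1 − 156/336 ≈ 0.536

0.536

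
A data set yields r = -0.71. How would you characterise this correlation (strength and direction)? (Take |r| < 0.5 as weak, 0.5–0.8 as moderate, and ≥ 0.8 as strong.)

r = -0.71 < 0 so the relationship is negative.
|r| = 0.71, which falls in the moderate range.

moderate negative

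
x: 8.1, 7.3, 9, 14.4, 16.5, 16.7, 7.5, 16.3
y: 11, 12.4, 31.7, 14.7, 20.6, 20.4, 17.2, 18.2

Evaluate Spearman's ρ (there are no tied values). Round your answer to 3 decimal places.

Rank x: 3, 1, 4, 5, 7, 8, 2, 6
Rank y: 1, 2, 8, 3, 7, 6, 4, 5
d = rank(x) − rank(y): 2, -1, -4, 2, 0, 2, -2, 1; Σd² = 34
ρ = 1 − 6Σd² / [n(n²−1)] = 1 − 6×34 / (8×63) = 1 − 204/504 ≈ 0.595

0.595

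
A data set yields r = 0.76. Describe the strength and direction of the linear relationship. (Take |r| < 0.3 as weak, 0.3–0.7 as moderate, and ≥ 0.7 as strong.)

r = 0.76 > 0 so the relationship is positive.
|r| = 0.76, which falls in the strong range.

strong positive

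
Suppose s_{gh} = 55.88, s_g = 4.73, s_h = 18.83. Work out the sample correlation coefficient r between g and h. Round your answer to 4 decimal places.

0.6274

r = Cov(g,h) / (s_g · s_h) = 55.88 / (4.73 × 18.83)
  = 55.88 / 89.0659 ≈ 0.6274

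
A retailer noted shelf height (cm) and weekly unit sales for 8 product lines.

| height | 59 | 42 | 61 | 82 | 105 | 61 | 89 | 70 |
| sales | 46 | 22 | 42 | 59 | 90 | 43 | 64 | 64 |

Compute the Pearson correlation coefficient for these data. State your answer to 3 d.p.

0.955

n = 8, Σx = 569, Σy = 430, Σx² = 43257, Σy² = 25986, Σxy = 33287
nΣxy − ΣxΣy = 266296 − 244670 = 21626
nΣx² − (Σx)² = 346056 − 323761 = 22295; nΣy² − (Σy)² = 207888 − 184900 = 22988
r = 21626 / √(22295 × 22988) = 21626 / 22638.8485 ≈ 0.955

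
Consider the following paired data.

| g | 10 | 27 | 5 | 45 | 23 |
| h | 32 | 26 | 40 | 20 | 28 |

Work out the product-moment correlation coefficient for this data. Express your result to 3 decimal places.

n = 5, Σg = 110, Σh = 146, Σg² = 3408, Σh² = 4484, Σgh = 2766
nΣgh − ΣgΣh = 13830 − 16060 = -2230
nΣg² − (Σg)² = 17040 − 12100 = 4940; nΣh² − (Σh)² = 22420 − 21316 = 1104
r = -2230 / √(4940 × 1104) = -2230 / 2335.3287 ≈ -0.955

-0.955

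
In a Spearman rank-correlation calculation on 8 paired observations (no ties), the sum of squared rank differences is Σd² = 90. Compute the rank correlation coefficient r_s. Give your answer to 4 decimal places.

-0.0714

ρ = 1 − 6Σd² / [n(n²−1)] = 1 − 6×90 / (8×63)
  = 1 − 540/504 = 1 − 1.07143 ≈ -0.0714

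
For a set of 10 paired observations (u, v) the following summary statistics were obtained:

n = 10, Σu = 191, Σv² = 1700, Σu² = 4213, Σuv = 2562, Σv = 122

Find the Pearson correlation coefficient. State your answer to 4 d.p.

r = (nΣuv − ΣuΣv) / √[(nΣu² − (Σu)²)(nΣv² − (Σv)²)]
Numerator: 10×2562 − 191×122 = 2318
Denominator: √[(42130 − 36481)(17000 − 14884)] = √[5649 × 2116] = 3457.3522
r = 2318 / 3457.3522 ≈ 0.6705

0.6705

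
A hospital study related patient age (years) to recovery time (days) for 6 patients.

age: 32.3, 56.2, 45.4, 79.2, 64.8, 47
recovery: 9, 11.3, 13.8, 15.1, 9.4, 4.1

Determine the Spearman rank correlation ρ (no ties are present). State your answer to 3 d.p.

Rank age: 1, 4, 2, 6, 5, 3
Rank recovery: 2, 4, 5, 6, 3, 1
d = rank(age) − rank(recovery): -1, 0, -3, 0, 2, 2; Σd² = 18
ρ = 1 − 6Σd² / [n(n²−1)] = 1 − 6×18 / (6×35) = 1 − 108/210 ≈ 0.486

0.486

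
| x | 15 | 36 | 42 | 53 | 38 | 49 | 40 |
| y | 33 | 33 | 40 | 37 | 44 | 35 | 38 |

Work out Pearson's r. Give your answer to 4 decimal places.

n = 7, Σx = 273, Σy = 260, Σx² = 11539, Σy² = 9752, Σxy = 10231
nΣxy − ΣxΣy = 71617 − 70980 = 637
nΣx² − (Σx)² = 80773 − 74529 = 6244; nΣy² − (Σy)² = 68264 − 67600 = 664
r = 637 / √(6244 × 664) = 637 / 2036.1768 ≈ 0.3128

0.3128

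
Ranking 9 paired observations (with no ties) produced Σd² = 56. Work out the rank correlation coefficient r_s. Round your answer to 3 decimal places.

0.533

ρ = 1 − 6Σd² / [n(n²−1)] = 1 − 6×56 / (9×80)
  = 1 − 336/720 = 1 − 0.4667 ≈ 0.533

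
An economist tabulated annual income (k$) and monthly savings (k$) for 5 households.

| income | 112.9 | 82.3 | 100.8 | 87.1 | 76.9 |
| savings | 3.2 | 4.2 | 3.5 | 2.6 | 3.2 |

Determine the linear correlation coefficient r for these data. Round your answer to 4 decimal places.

-0.1208

n = 5, Σx = 460, Σy = 16.7, Σx² = 43180.36, Σy² = 57.13, Σxy = 1532.28
nΣxy − ΣxΣy = 7661.4 − 7682 = -20.6
nΣx² − (Σx)² = 215901.8 − 211600 = 4301.8; nΣy² − (Σy)² = 285.65 − 278.89 = 6.76
r = -20.6 / √(4301.8 × 6.76) = -20.6 / 170.5291 ≈ -0.1208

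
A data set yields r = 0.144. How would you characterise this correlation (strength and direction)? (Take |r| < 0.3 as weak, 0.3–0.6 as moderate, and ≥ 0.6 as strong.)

r = 0.144 > 0 so the relationship is positive.
|r| = 0.144, which falls in the weak range.

weak positive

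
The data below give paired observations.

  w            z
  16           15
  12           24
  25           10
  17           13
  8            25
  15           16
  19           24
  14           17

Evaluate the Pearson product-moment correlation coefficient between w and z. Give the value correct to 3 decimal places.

n = 8, Σw = 126, Σz = 144, Σw² = 2160, Σz² = 2816, Σwz = 2133
nΣwz − ΣwΣz = 17064 − 18144 = -1080
nΣw² − (Σw)² = 17280 − 15876 = 1404; nΣz² − (Σz)² = 22528 − 20736 = 1792
r = -1080 / √(1404 × 1792) = -1080 / 1586.1803 ≈ -0.681

-0.681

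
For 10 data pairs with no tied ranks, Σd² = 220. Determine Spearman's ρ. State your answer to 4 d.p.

ρ = 1 − 6Σd² / [n(n²−1)] = 1 − 6×220 / (10×99)
  = 1 − 1320/990 = 1 − 1.33333 ≈ -0.3333

-0.3333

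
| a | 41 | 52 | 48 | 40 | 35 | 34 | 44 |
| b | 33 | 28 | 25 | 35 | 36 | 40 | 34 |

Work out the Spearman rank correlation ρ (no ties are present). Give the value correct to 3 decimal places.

Rank a: 4, 7, 6, 3, 2, 1, 5
Rank b: 3, 2, 1, 5, 6, 7, 4
d = rank(a) − rank(b): 1, 5, 5, -2, -4, -6, 1; Σd² = 108
ρ = 1 − 6Σd² / [n(n²−1)] = 1 − 6×108 / (7×48) = 1 − 648/336 ≈ -0.929

-0.929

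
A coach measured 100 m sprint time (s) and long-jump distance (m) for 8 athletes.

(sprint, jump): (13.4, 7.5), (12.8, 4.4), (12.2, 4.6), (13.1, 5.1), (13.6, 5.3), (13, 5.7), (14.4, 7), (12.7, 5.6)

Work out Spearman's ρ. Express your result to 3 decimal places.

0.571

Rank sprint: 6, 3, 1, 5, 7, 4, 8, 2
Rank jump: 8, 1, 2, 3, 4, 6, 7, 5
d = rank(sprint) − rank(jump): -2, 2, -1, 2, 3, -2, 1, -3; Σd² = 36
ρ = 1 − 6Σd² / [n(n²−1)] = 1 − 6×36 / (8×63) = 1 − 216/504 ≈ 0.571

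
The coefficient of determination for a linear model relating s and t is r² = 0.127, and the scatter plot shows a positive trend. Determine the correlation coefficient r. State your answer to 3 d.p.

0.356

|r| = √0.127 = 0.356
The association is positive, so r = 0.356.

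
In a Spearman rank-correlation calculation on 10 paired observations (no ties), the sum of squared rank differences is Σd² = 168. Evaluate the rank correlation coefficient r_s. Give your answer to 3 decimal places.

-0.018

ρ = 1 − 6Σd² / [n(n²−1)] = 1 − 6×168 / (10×99)
  = 1 − 1008/990 = 1 − 1.0182 ≈ -0.018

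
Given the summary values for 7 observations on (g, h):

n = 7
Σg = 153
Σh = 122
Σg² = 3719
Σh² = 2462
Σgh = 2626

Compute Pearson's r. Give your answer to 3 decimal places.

-0.114

r = (nΣgh − ΣgΣh) / √[(nΣg² − (Σg)²)(nΣh² − (Σh)²)]
Numerator: 7×2626 − 153×122 = -284
Denominator: √[(26033 − 23409)(17234 − 14884)] = √[2624 × 2350] = 2483.2237
r = -284 / 2483.2237 ≈ -0.114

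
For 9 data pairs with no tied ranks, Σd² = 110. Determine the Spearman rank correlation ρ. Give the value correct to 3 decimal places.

0.083

ρ = 1 − 6Σd² / [n(n²−1)] = 1 − 6×110 / (9×80)
  = 1 − 660/720 = 1 − 0.9167 ≈ 0.083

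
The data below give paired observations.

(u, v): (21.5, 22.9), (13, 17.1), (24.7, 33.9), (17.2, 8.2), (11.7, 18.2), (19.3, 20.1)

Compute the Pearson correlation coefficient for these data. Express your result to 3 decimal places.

0.663

n = 6, Σu = 107.4, Σv = 120.4, Σu² = 2046.56, Σv² = 2768.52, Σuv = 2293.89
nΣuv − ΣuΣv = 13763.34 − 12930.96 = 832.38
nΣu² − (Σu)² = 12279.36 − 11534.76 = 744.6; nΣv² − (Σv)² = 16611.12 − 14496.16 = 2114.96
r = 832.38 / √(744.6 × 2114.96) = 832.38 / 1254.9100 ≈ 0.663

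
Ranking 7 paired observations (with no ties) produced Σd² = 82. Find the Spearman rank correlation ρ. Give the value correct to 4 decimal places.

-0.4643

ρ = 1 − 6Σd² / [n(n²−1)] = 1 − 6×82 / (7×48)
  = 1 − 492/336 = 1 − 1.46429 ≈ -0.4643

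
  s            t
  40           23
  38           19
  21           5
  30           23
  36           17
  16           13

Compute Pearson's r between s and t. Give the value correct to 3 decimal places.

n = 6, Σs = 181, Σt = 100, Σs² = 5937, Σt² = 1902, Σst = 3257
nΣst − ΣsΣt = 19542 − 18100 = 1442
nΣs² − (Σs)² = 35622 − 32761 = 2861; nΣt² − (Σt)² = 11412 − 10000 = 1412
r = 1442 / √(2861 × 1412) = 1442 / 2009.9085 ≈ 0.717

0.717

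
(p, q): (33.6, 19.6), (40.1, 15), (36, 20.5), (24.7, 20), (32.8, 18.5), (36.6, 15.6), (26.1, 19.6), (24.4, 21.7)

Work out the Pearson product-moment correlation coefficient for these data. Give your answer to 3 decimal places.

n = 8, Σp = 254.3, Σq = 150.5, Σp² = 8335.03, Σq² = 2870.07, Σpq = 4710.86
nΣpq − ΣpΣq = 37686.88 − 38272.15 = -585.27
nΣp² − (Σp)² = 66680.24 − 64668.49 = 2011.75; nΣq² − (Σq)² = 22960.56 − 22650.25 = 310.31
r = -585.27 / √(2011.75 × 310.31) = -585.27 / 790.1051 ≈ -0.741

-0.741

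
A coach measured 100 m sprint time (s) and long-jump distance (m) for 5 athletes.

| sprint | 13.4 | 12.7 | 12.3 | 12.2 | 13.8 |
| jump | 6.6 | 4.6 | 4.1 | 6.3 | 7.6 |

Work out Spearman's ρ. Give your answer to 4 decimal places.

0.7000

Rank sprint: 4, 3, 2, 1, 5
Rank jump: 4, 2, 1, 3, 5
d = rank(sprint) − rank(jump): 0, 1, 1, -2, 0; Σd² = 6
ρ = 1 − 6Σd² / [n(n²−1)] = 1 − 6×6 / (5×24) = 1 − 36/120 ≈ 0.7000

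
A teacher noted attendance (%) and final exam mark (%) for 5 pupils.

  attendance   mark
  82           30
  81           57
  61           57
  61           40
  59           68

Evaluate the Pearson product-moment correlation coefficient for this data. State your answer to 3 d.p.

n = 5, Σx = 344, Σy = 252, Σx² = 24208, Σy² = 13622, Σxy = 17006
nΣxy − ΣxΣy = 85030 − 86688 = -1658
nΣx² − (Σx)² = 121040 − 118336 = 2704; nΣy² − (Σy)² = 68110 − 63504 = 4606
r = -1658 / √(2704 × 4606) = -1658 / 3529.1109 ≈ -0.470

-0.470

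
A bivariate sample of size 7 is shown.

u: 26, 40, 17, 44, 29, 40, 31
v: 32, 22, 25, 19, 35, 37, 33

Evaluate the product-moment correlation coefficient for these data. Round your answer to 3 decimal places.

-0.232

n = 7, Σu = 227, Σv = 203, Σu² = 7903, Σv² = 6177, Σuv = 6491
nΣuv − ΣuΣv = 45437 − 46081 = -644
nΣu² − (Σu)² = 55321 − 51529 = 3792; nΣv² − (Σv)² = 43239 − 41209 = 2030
r = -644 / √(3792 × 2030) = -644 / 2774.4837 ≈ -0.232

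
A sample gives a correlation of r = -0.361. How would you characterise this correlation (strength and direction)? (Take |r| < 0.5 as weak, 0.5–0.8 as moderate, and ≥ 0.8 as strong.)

weak negative

r = -0.361 < 0 so the relationship is negative.
|r| = 0.361, which falls in the weak range.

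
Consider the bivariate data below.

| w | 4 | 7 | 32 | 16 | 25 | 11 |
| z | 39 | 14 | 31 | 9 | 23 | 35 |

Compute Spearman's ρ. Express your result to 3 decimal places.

Rank w: 1, 2, 6, 4, 5, 3
Rank z: 6, 2, 4, 1, 3, 5
d = rank(w) − rank(z): -5, 0, 2, 3, 2, -2; Σd² = 46
ρ = 1 − 6Σd² / [n(n²−1)] = 1 − 6×46 / (6×35) = 1 − 276/210 ≈ -0.314

-0.314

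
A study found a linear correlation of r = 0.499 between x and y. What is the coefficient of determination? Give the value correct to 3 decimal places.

r² = (0.499)² = 0.249

0.249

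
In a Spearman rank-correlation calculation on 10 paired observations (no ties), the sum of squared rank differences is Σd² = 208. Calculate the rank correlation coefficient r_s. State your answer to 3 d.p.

ρ = 1 − 6Σd² / [n(n²−1)] = 1 − 6×208 / (10×99)
  = 1 − 1248/990 = 1 − 1.2606 ≈ -0.261

-0.261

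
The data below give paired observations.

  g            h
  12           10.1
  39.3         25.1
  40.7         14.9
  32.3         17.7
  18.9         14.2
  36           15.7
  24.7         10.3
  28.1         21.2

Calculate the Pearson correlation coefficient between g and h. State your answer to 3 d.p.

n = 8, Σg = 232, Σh = 129.2, Σg² = 7441.18, Σh² = 2270.98, Σgh = 3969.48
nΣgh − ΣgΣh = 31755.84 − 29974.4 = 1781.44
nΣg² − (Σg)² = 59529.44 − 53824 = 5705.44; nΣh² − (Σh)² = 18167.84 − 16692.64 = 1475.2
r = 1781.44 / √(5705.44 × 1475.2) = 1781.44 / 2901.1489 ≈ 0.614

0.614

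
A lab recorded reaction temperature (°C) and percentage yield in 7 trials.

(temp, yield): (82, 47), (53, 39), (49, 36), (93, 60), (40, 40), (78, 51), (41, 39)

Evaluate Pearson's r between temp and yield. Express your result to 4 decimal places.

0.9085

n = 7, Σx = 436, Σy = 312, Σx² = 29948, Σy² = 14348, Σxy = 20442
nΣxy − ΣxΣy = 143094 − 136032 = 7062
nΣx² − (Σx)² = 209636 − 190096 = 19540; nΣy² − (Σy)² = 100436 − 97344 = 3092
r = 7062 / √(19540 × 3092) = 7062 / 7772.8811 ≈ 0.9085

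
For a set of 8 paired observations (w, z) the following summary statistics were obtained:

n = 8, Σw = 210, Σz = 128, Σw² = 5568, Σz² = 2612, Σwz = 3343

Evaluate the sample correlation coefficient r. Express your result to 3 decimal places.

r = (nΣwz − ΣwΣz) / √[(nΣw² − (Σw)²)(nΣz² − (Σz)²)]
Numerator: 8×3343 − 210×128 = -136
Denominator: √[(44544 − 44100)(20896 − 16384)] = √[444 × 4512] = 1415.3897
r = -136 / 1415.3897 ≈ -0.096

-0.096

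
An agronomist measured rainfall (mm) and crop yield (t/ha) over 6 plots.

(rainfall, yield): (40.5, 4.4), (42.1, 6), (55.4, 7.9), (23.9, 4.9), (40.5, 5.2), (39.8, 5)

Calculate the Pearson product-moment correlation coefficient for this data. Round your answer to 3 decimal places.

n = 6, Σx = 242.2, Σy = 33.4, Σx² = 10277.32, Σy² = 193.82, Σxy = 1395.17
nΣxy − ΣxΣy = 8371.02 − 8089.48 = 281.54
nΣx² − (Σx)² = 61663.92 − 58660.84 = 3003.08; nΣy² − (Σy)² = 1162.92 − 1115.56 = 47.36
r = 281.54 / √(3003.08 × 47.36) = 281.54 / 377.1285 ≈ 0.747

0.747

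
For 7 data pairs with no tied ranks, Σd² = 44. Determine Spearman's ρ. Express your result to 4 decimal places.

0.2143

ρ = 1 − 6Σd² / [n(n²−1)] = 1 − 6×44 / (7×48)
  = 1 − 264/336 = 1 − 0.78571 ≈ 0.2143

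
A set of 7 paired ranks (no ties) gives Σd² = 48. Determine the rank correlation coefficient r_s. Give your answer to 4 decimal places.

0.1429

ρ = 1 − 6Σd² / [n(n²−1)] = 1 − 6×48 / (7×48)
  = 1 − 288/336 = 1 − 0.85714 ≈ 0.1429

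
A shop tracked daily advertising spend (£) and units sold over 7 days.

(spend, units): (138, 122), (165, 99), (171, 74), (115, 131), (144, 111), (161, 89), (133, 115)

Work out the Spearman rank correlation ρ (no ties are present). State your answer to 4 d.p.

-0.9286

Rank spend: 3, 6, 7, 1, 4, 5, 2
Rank units: 6, 3, 1, 7, 4, 2, 5
d = rank(spend) − rank(units): -3, 3, 6, -6, 0, 3, -3; Σd² = 108
ρ = 1 − 6Σd² / [n(n²−1)] = 1 − 6×108 / (7×48) = 1 − 648/336 ≈ -0.9286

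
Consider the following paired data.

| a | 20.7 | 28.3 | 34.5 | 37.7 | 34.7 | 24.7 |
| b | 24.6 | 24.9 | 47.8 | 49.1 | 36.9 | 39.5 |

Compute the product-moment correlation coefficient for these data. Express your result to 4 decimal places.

n = 6, Σa = 180.6, Σb = 222.8, Σa² = 5655.1, Σb² = 8842.68, Σab = 6970.14
nΣab − ΣaΣb = 41820.84 − 40237.68 = 1583.16
nΣa² − (Σa)² = 33930.6 − 32616.36 = 1314.24; nΣb² − (Σb)² = 53056.08 − 49639.84 = 3416.24
r = 1583.16 / √(1314.24 × 3416.24) = 1583.16 / 2118.9052 ≈ 0.7472

0.7472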